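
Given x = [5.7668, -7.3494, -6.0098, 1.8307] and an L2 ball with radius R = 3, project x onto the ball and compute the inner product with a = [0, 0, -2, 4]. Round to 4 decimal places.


Step 1: Compute ||x|| (intermediates to 6 decimals).
||x|| = sqrt(5.7668^2 + (-7.3494)^2 + (-6.0098)^2 + 1.8307^2) = 11.257834
Step 2: Project.
Since ||x|| > R, scale = R/||x|| = 3/11.257834 = 0.266481, proj(x) = scale * x
proj(x) = [1.536743, -1.958475, -1.601498, 0.487847]
Step 3: Dot product.
a^T * proj(x) = 0*1.536743 + 0*(-1.958475) - 2*(-1.601498) + 4*0.487847 = 5.1544


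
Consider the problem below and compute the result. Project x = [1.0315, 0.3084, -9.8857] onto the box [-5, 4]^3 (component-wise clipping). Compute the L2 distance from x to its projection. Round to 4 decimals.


Project each component onto [-5, 4].
clip(1.0315) = 1.0315, clip(0.3084) = 0.3084, clip(-9.8857) = -5.0
Projection = [1.0315, 0.3084, -5.0]
Squared diffs: [0.0, 0.0, 23.8701]
Distance = sqrt(23.8701) = 4.8857


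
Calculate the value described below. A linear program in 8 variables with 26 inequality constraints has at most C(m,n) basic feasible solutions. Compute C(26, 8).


Each vertex corresponds to some choice of n active constraints out of m, so the number of vertices is at most C(m, n) = m! / (n!(m-n)!).
m = 26, n = 8
Numerator: 26 * 25 * 24 * 23 * 22 * 21 * 20 * 19
Denominator: 8! = 40320
C(26, 8) = 1562275


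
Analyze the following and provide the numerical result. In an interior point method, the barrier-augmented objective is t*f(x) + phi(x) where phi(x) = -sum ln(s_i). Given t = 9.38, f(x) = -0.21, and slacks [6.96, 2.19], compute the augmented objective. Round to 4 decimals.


Step 1: Compute log-barrier.
ln values: [1.9402, 0.7839]
phi = -(1.9402 + 0.7839) = -2.7241
Step 2: Compute augmented objective.
t*f(x) = 9.38*-0.21 = -1.9698
Total = -1.9698 - 2.7241 = -4.6939


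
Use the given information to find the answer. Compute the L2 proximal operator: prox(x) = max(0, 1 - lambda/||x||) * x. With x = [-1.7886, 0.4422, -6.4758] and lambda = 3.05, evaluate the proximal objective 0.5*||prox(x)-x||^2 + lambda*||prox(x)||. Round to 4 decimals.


Step 1: Compute ||x||.
||x|| = 6.7328
Step 2: Compute scaling factor.
scale = max(0, 1 - 3.05/6.7328) = 0.547
Step 3: prox(x) = [-0.9784, 0.2419, -3.5422]
||prox(x)|| = 3.6828
Step 4: Proximal objective.
0.5*||prox-x||^2 = 4.6513
lambda*||prox|| = 11.2325
Total = 15.8838


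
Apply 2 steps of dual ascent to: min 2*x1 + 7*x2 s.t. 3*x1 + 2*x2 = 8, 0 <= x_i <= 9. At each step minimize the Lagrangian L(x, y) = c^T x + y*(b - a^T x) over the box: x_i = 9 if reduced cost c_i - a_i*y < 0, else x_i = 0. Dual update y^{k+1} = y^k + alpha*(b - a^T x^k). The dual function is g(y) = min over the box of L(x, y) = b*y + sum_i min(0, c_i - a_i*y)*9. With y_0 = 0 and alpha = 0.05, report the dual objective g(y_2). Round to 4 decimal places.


Dual ascent for LP: min 2*x1 + 7*x2, 3*x1 + 2*x2 = 8, 0 <= x_i <= 9
Step 1: y^k = 0.0, reduced costs: (2.0, 7.0)
  x^k = (0.0, 0.0), subgradient = b - a^T x = 8.0
  y^{k+1} = 0.0 + 0.05*8.0 = 0.4
Step 2: y^k = 0.4, reduced costs: (0.8, 6.2)
  x^k = (0.0, 0.0), subgradient = b - a^T x = 8.0
  y^{k+1} = 0.4 + 0.05*8.0 = 0.8
Dual objective at y_2 = 0.8: reduced costs (-0.4, 5.4), box minimizer x = (9.0, 0.0)
g(y_2) = b*y + (c1 - a1*y)*x1 + (c2 - a2*y)*x2 = 8*0.8 + (-0.4)*9.0 + 5.4*0.0 = 6.4 - 3.6 + 0.0 = 2.8


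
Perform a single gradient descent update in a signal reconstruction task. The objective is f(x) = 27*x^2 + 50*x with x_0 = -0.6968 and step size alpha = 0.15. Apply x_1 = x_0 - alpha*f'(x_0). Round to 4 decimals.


We compute the gradient at x_0 and apply the update.
f'(x) = 54*x + 50
f'(-0.6968) = 54*-0.6968 + 50 = 12.3728
x_1 = -0.6968 - 0.15*12.3728 = -2.5527


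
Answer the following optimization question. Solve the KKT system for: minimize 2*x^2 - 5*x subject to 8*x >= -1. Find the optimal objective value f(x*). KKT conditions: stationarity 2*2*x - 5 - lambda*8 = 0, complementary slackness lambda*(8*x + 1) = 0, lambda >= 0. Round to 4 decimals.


Step 1: Try lambda = 0 (constraint inactive).
Stationarity: 2*2*x - 5 = 0
x* = 5/(2*2) = 1.25
Check constraint: 8*1.25 = 10.0 >= -1 -- satisfied.
Step 2: Compute optimal value.
f(x*) = 2*1.25^2 - 5*1.25 = -3.125


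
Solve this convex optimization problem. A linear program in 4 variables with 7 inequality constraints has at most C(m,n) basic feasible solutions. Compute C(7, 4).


Each vertex corresponds to some choice of n active constraints out of m, so the number of vertices is at most C(m, n) = m! / (n!(m-n)!).
m = 7, n = 4
Numerator: 7 * 6 * 5 * 4
Denominator: 4! = 24
C(7, 4) = 35


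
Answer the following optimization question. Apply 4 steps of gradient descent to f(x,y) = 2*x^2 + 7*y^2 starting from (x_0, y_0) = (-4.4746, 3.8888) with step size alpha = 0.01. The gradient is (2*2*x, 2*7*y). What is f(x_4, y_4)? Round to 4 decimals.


Gradient descent on f(x,y) = 2*x^2 + 7*y^2.
Starting point: (-4.4746, 3.8888), alpha = 0.01
Step 1: grad_x = 2*2*-4.4746 = -17.8984, grad_y = 2*7*3.8888 = 54.4432
  x_1 = -4.4746 - 0.01*-17.8984 = -4.2956
  y_1 = 3.8888 - 0.01*54.4432 = 3.3444
Step 2: grad_x = 2*2*-4.2956 = -17.1825, grad_y = 2*7*3.3444 = 46.8212
  x_2 = -4.2956 - 0.01*-17.1825 = -4.1238
  y_2 = 3.3444 - 0.01*46.8212 = 2.8762
Step 3: grad_x = 2*2*-4.1238 = -16.4952, grad_y = 2*7*2.8762 = 40.2662
  x_3 = -4.1238 - 0.01*-16.4952 = -3.9588
  y_3 = 2.8762 - 0.01*40.2662 = 2.4735
Step 4: grad_x = 2*2*-3.9588 = -15.8354, grad_y = 2*7*2.4735 = 34.6289
  x_4 = -3.9588 - 0.01*-15.8354 = -3.8005
  y_4 = 2.4735 - 0.01*34.6289 = 2.1272
f(-3.8005, 2.1272) = 2*(-3.8005)^2 + 7*2.1272^2 = 60.5624


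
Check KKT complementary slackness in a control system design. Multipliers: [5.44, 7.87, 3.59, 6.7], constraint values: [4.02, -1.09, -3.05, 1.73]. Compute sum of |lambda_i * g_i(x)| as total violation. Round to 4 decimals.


KKT complementary slackness check:
lambda_1 * g_1 = 5.44 * 4.02 = 21.8688
lambda_2 * g_2 = 7.87 * -1.09 = -8.5783
lambda_3 * g_3 = 3.59 * -3.05 = -10.9495
lambda_4 * g_4 = 6.7 * 1.73 = 11.591
Total violation = 21.8688 + 8.5783 + 10.9495 + 11.591 = 52.9876


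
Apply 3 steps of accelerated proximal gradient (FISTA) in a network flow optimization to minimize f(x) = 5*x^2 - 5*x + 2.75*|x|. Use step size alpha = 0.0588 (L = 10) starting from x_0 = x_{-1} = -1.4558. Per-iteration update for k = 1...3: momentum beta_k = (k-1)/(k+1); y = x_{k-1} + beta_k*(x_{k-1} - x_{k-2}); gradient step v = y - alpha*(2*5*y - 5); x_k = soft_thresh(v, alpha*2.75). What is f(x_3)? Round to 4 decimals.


FISTA on f(x) = 5*x^2 - 5*x + 2.75*|x|
L = 10, alpha = 0.0588
Iteration 1: beta = 0.0, y = -1.4558 + 0.0*(-1.4558 + 1.4558) = -1.4558
  grad(y) = -19.558, v = y - alpha*grad = -0.3058
  prox(v) = soft_thresh(-0.3058, 0.1617) = -0.1441
Iteration 2: beta = 0.3333, y = -0.1441 + 0.3333*(-0.1441 + 1.4558) = 0.2931
  grad(y) = -2.0685, v = y - alpha*grad = 0.4148
  prox(v) = soft_thresh(0.4148, 0.1617) = 0.2531
Iteration 3: beta = 0.5, y = 0.2531 + 0.5*(0.2531 + 0.1441) = 0.4517
  grad(y) = -0.4834, v = y - alpha*grad = 0.4801
  prox(v) = soft_thresh(0.4801, 0.1617) = 0.3184
f(x_3) = 5*0.3184^2 - 5*0.3184 + 2.75*|0.3184| = -0.2095


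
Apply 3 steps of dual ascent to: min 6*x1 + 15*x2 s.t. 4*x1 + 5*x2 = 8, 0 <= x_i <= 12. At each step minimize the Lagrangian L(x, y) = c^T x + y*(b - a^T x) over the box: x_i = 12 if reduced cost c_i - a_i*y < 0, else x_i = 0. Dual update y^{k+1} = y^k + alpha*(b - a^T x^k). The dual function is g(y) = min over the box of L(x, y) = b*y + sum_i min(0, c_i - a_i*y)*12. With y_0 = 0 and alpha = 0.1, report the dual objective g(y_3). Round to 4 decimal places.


Dual ascent for LP: min 6*x1 + 15*x2, 4*x1 + 5*x2 = 8, 0 <= x_i <= 12
Step 1: y^k = 0.0, reduced costs: (6.0, 15.0)
  x^k = (0.0, 0.0), subgradient = b - a^T x = 8.0
  y^{k+1} = 0.0 + 0.1*8.0 = 0.8
Step 2: y^k = 0.8, reduced costs: (2.8, 11.0)
  x^k = (0.0, 0.0), subgradient = b - a^T x = 8.0
  y^{k+1} = 0.8 + 0.1*8.0 = 1.6
Step 3: y^k = 1.6, reduced costs: (-0.4, 7.0)
  x^k = (12.0, 0.0), subgradient = b - a^T x = -40.0
  y^{k+1} = 1.6 + 0.1*-40.0 = -2.4
Dual objective at y_3 = -2.4: reduced costs (15.6, 27.0), box minimizer x = (0.0, 0.0)
g(y_3) = b*y + (c1 - a1*y)*x1 + (c2 - a2*y)*x2 = 8*(-2.4) + 15.6*0.0 + 27.0*0.0 = -19.2 + 0.0 + 0.0 = -19.2


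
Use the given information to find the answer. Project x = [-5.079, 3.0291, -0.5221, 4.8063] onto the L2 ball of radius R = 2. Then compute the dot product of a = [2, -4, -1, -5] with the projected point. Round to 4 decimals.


Step 1: Compute ||x|| (intermediates to 6 decimals).
||x|| = sqrt((-5.079)^2 + 3.0291^2 + (-0.5221)^2 + 4.8063^2) = 7.638377
Step 2: Project.
Since ||x|| > R, scale = R/||x|| = 2/7.638377 = 0.261836, proj(x) = scale * x
proj(x) = [-1.329865, 0.793127, -0.136705, 1.258462]
Step 3: Dot product.
a^T * proj(x) = 2*(-1.329865) - 4*0.793127 - 1*(-0.136705) - 5*1.258462 = -11.9878


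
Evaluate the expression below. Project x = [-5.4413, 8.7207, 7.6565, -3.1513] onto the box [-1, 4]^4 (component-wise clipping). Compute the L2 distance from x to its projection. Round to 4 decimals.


Project each component onto [-1, 4].
clip(-5.4413) = -1.0, clip(8.7207) = 4.0, clip(7.6565) = 4.0, clip(-3.1513) = -1.0
Projection = [-1.0, 4.0, 4.0, -1.0]
Squared diffs: [19.7251, 22.285, 13.37, 4.6281]
Distance = sqrt(60.0082) = 7.7465


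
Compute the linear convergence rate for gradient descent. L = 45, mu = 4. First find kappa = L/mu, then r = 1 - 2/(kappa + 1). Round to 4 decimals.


Step 1: Compute the condition number.
kappa = L/mu = 45/4 = 11.25
Step 2: Compute the convergence rate.
r = 1 - 2/(kappa + 1) = 1 - 2*mu/(L + mu) = (L - mu)/(L + mu) = 41/49 = 0.8367


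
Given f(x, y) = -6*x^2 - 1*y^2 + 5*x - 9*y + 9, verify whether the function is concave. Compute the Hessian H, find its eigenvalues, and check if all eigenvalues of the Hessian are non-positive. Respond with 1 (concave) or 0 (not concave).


The Hessian of f(x,y) = -6*x^2 - 1*y^2 + 5*x - 9*y + 9 is:
H = [[-12, 0], [0, -2]]
Trace = -12 - 2 = -14
Determinant = -12*-2 - (0)^2 = 24
Discriminant = (-14)^2 - 4*24 = 100.0
Eigenvalues: lambda_1 = -12.0, lambda_2 = -2.0
The function is concave.

1


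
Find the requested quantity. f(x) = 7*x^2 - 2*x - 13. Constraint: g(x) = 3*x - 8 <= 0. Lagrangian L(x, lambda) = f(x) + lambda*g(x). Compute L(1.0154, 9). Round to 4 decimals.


Step 1: Evaluate f(x).
f(1.0154) = 7*1.0154^2 - 2*1.0154 - 13 = -7.8135
Step 2: Evaluate g(x).
g(1.0154) = 3*1.0154 - 8 = -4.9538
Step 3: Compute Lagrangian.
L = -7.8135 + 9*-4.9538 = -52.3977


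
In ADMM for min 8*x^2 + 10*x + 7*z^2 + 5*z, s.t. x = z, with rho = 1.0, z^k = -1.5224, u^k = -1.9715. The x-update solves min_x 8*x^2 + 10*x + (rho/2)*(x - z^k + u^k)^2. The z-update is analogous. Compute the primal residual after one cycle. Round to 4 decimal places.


ADMM iteration with rho = 1.0, z^k = -1.5224, u^k = -1.9715
Step 1: x-update.
Minimize 8*x^2 + 10*x + (1.0/2)*(x + 1.5224 - 1.9715)^2
FOC: (2*8 + 1.0)*x = -10 + 1.0*(-1.5224 + 1.9715)
x^{k+1} = -0.5618
Step 2: z-update.
Minimize 7*z^2 + 5*z + (1.0/2)*(-0.5618 - z - 1.9715)^2
FOC: (2*7 + 1.0)*z = -5 + 1.0*(-0.5618 - 1.9715)
z^{k+1} = -0.5022
Step 3: u-update.
u^{k+1} = -1.9715 - 0.5618 + 0.5022 = -2.0311
Step 4: Primal residual = |-0.5618 + 0.5022| = 0.0596


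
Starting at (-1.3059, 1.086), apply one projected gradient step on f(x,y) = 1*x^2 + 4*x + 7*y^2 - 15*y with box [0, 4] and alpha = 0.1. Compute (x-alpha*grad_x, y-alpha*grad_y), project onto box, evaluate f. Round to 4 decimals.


Step 1: Compute gradient at (-1.3059, 1.086).
grad_x = 2*1*-1.3059 + 4 = 1.3882
grad_y = 2*7*1.086 - 15 = 0.204
Step 2: Gradient step.
x_raw = -1.3059 - 0.1*1.3882 = -1.4447
y_raw = 1.086 - 0.1*0.204 = 1.0656
Step 3: Project onto [0, 4].
x_proj = clip(-1.4447) = 0.0
y_proj = clip(1.0656) = 1.0656
Step 4: Evaluate f.
f(0.0, 1.0656) = -8.0355


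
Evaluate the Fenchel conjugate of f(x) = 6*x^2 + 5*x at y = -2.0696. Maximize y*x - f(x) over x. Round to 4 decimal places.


f*(y) = sup_x {y*x - a*x^2 - b*x} = sup_x {(y-b)*x - a*x^2}
FOC: (y - b) - 2a*x = 0 => x* = (y - b)/(2a)
x* = (-2.0696 - 5)/(2*6) = -0.5891
f*(-2.0696) = (y-b)^2/(4a) = (-2.0696 - 5)^2/(4*6)
= 49.9792/24 = 2.0825


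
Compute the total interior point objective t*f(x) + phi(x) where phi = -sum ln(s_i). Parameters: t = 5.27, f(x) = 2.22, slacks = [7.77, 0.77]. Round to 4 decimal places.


Step 1: Compute log-barrier.
ln values: [2.0503, -0.2614]
phi = -(2.0503 - 0.2614) = -1.7889
Step 2: Compute augmented objective.
t*f(x) = 5.27*2.22 = 11.6994
Total = 11.6994 - 1.7889 = 9.9105


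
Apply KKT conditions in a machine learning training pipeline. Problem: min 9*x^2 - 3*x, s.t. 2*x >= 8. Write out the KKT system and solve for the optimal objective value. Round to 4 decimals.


Step 1: Try lambda = 0 (constraint inactive).
x_unc = 3/(2*9) = 0.1667
Check: 2*0.1667 = 0.3334 < 8 -- violated!
Step 2: Constraint must be active: 2*x = 8
x* = 8/2 = 4.0
lambda = (2*9*4.0 - 3)/2 = 34.5
Step 3: Compute optimal value.
f(x*) = 9*4.0^2 - 3*4.0 = 132.0


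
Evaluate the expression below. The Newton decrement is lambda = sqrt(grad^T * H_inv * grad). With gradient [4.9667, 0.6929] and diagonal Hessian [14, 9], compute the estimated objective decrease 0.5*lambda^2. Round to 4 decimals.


Step 1: H is diagonal, so H^(-1) * g = [0.3548, 0.077].
Step 2: g^T H^(-1) g = sum_i g_i^2 / H_ii
  = (4.9667)^2/14 + (0.6929)^2/9
  = 1.762 + 0.0533 = 1.8154
Step 3: Objective decrease = 0.5 * g^T H^(-1) g = 0.9077


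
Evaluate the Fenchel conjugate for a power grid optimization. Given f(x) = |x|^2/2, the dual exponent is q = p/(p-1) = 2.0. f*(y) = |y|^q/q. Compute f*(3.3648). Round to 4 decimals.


The conjugate exponent q satisfies 1/p + 1/q = 1.
p = 2, so q = 2/(2 - 1) = 2.0
|y|^q = 3.3648^2.0 = 11.3219
f*(3.3648) = 11.3219 / 2.0 = 5.6609


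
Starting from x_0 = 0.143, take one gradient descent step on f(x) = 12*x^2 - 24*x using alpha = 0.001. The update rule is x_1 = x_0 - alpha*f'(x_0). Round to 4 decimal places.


We compute the gradient at x_0 and apply the update.
f'(x) = 24*x - 24
f'(0.143) = 24*0.143 - 24 = -20.568
x_1 = 0.143 - 0.001*-20.568 = 0.1636


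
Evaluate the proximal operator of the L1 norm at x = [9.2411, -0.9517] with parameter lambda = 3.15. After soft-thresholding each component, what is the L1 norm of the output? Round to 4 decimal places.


Soft-thresholding with lambda = 3.15:
prox(9.2411) = sign(9.2411)*max(|9.2411| - 3.15, 0) = 6.0911
prox(-0.9517) = sign(-0.9517)*max(|-0.9517| - 3.15, 0) = 0.0
prox(x) = [6.0911, 0.0]
||prox(x)||_1 = 6.0911 + 0.0 = 6.0911


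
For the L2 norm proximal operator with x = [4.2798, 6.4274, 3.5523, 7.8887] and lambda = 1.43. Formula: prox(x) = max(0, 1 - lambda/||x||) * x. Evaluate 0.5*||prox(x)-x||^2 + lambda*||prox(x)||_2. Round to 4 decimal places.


Step 1: Compute ||x||.
||x|| = 11.5965
Step 2: Compute scaling factor.
scale = max(0, 1 - 1.43/11.5965) = 0.8767
Step 3: prox(x) = [3.752, 5.6348, 3.1143, 6.9159]
||prox(x)|| = 10.1665
Step 4: Proximal objective.
0.5*||prox-x||^2 = 1.0225
lambda*||prox|| = 14.5381
Total = 15.5605


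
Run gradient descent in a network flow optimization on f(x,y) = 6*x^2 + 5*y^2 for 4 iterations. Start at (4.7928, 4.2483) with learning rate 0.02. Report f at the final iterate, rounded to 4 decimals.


Gradient descent on f(x,y) = 6*x^2 + 5*y^2.
Starting point: (4.7928, 4.2483), alpha = 0.02
Step 1: grad_x = 2*6*4.7928 = 57.5136, grad_y = 2*5*4.2483 = 42.483
  x_1 = 4.7928 - 0.02*57.5136 = 3.6425
  y_1 = 4.2483 - 0.02*42.483 = 3.3986
Step 2: grad_x = 2*6*3.6425 = 43.7103, grad_y = 2*5*3.3986 = 33.9864
  x_2 = 3.6425 - 0.02*43.7103 = 2.7683
  y_2 = 3.3986 - 0.02*33.9864 = 2.7189
Step 3: grad_x = 2*6*2.7683 = 33.2199, grad_y = 2*5*2.7189 = 27.1891
  x_3 = 2.7683 - 0.02*33.2199 = 2.1039
  y_3 = 2.7189 - 0.02*27.1891 = 2.1751
Step 4: grad_x = 2*6*2.1039 = 25.2471, grad_y = 2*5*2.1751 = 21.7513
  x_4 = 2.1039 - 0.02*25.2471 = 1.599
  y_4 = 2.1751 - 0.02*21.7513 = 1.7401
f(1.599, 1.7401) = 6*1.599^2 + 5*1.7401^2 = 30.4803


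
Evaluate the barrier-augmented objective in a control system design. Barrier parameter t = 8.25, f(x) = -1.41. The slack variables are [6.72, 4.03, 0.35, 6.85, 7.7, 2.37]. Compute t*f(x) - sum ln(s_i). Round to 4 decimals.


Step 1: Compute log-barrier.
ln values: [1.9051, 1.3938, -1.0498, 1.9242, 2.0412, 0.8629]
phi = -(1.9051 + 1.3938 - 1.0498 + 1.9242 + 2.0412 + 0.8629) = -7.0774
Step 2: Compute augmented objective.
t*f(x) = 8.25*-1.41 = -11.6325
Total = -11.6325 - 7.0774 = -18.7099


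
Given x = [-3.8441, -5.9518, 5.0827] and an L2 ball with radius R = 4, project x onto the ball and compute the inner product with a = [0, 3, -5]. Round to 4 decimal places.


Step 1: Compute ||x|| (intermediates to 6 decimals).
||x|| = sqrt((-3.8441)^2 + (-5.9518)^2 + 5.0827^2) = 8.719797
Step 2: Project.
Since ||x|| > R, scale = R/||x|| = 4/8.719797 = 0.458726, proj(x) = scale * x
proj(x) = [-1.763389, -2.730245, 2.331567]
Step 3: Dot product.
a^T * proj(x) = 0*(-1.763389) + 3*(-2.730245) - 5*2.331567 = -19.8486


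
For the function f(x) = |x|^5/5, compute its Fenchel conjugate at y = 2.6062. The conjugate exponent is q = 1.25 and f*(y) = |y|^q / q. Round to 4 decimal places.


The conjugate exponent q satisfies 1/p + 1/q = 1.
p = 5, so q = 5/(5 - 1) = 1.25
|y|^q = 2.6062^1.25 = 3.3114
f*(2.6062) = 3.3114 / 1.25 = 2.6491


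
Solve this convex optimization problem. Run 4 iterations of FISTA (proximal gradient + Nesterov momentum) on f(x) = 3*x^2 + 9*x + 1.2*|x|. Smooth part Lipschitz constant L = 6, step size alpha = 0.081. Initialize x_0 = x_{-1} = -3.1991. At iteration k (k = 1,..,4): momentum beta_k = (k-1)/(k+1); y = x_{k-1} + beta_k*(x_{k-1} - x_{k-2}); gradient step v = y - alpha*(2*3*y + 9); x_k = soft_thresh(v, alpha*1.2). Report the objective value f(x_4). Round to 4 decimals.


FISTA on f(x) = 3*x^2 + 9*x + 1.2*|x|
L = 6, alpha = 0.081
Iteration 1: beta = 0.0, y = -3.1991 + 0.0*(-3.1991 + 3.1991) = -3.1991
  grad(y) = -10.1946, v = y - alpha*grad = -2.3733
  prox(v) = soft_thresh(-2.3733, 0.0972) = -2.2761
Iteration 2: beta = 0.3333, y = -2.2761 + 0.3333*(-2.2761 + 3.1991) = -1.9685
  grad(y) = -2.8109, v = y - alpha*grad = -1.7408
  prox(v) = soft_thresh(-1.7408, 0.0972) = -1.6436
Iteration 3: beta = 0.5, y = -1.6436 + 0.5*(-1.6436 + 2.2761) = -1.3273
  grad(y) = 1.036, v = y - alpha*grad = -1.4112
  prox(v) = soft_thresh(-1.4112, 0.0972) = -1.314
Iteration 4: beta = 0.6, y = -1.314 + 0.6*(-1.314 + 1.6436) = -1.1163
  grad(y) = 2.3021, v = y - alpha*grad = -1.3028
  prox(v) = soft_thresh(-1.3028, 0.0972) = -1.2056
f(x_4) = 3*(-1.2056)^2 + 9*(-1.2056) + 1.2*|-1.2056| = -5.0433


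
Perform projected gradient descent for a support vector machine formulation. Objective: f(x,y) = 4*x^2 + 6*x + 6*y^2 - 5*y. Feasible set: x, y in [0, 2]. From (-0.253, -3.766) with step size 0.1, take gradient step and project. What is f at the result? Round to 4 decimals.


Step 1: Compute gradient at (-0.253, -3.766).
grad_x = 2*4*-0.253 + 6 = 3.976
grad_y = 2*6*-3.766 - 5 = -50.192
Step 2: Gradient step.
x_raw = -0.253 - 0.1*3.976 = -0.6506
y_raw = -3.766 - 0.1*-50.192 = 1.2532
Step 3: Project onto [0, 2].
x_proj = clip(-0.6506) = 0.0
y_proj = clip(1.2532) = 1.2532
Step 4: Evaluate f.
f(0.0, 1.2532) = 3.1571


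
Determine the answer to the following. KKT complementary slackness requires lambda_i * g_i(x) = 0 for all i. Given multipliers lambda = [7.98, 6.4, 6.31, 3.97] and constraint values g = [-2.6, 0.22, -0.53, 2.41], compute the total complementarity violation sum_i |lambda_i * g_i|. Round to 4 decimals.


KKT complementary slackness check:
lambda_1 * g_1 = 7.98 * -2.6 = -20.748
lambda_2 * g_2 = 6.4 * 0.22 = 1.408
lambda_3 * g_3 = 6.31 * -0.53 = -3.3443
lambda_4 * g_4 = 3.97 * 2.41 = 9.5677
Total violation = 20.748 + 1.408 + 3.3443 + 9.5677 = 35.068


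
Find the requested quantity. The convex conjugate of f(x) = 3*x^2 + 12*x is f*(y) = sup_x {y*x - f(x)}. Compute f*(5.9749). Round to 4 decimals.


f*(y) = sup_x {y*x - a*x^2 - b*x} = sup_x {(y-b)*x - a*x^2}
FOC: (y - b) - 2a*x = 0 => x* = (y - b)/(2a)
x* = (5.9749 - 12)/(2*3) = -1.0042
f*(5.9749) = (y-b)^2/(4a) = (5.9749 - 12)^2/(4*3)
= 36.3018/12 = 3.0252


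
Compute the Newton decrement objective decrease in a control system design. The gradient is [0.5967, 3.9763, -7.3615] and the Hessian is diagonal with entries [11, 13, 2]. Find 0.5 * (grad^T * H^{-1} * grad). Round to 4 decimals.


Step 1: H is diagonal, so H^(-1) * g = [0.0542, 0.3059, -3.6808].
Step 2: g^T H^(-1) g = sum_i g_i^2 / H_ii
  = (0.5967)^2/11 + (3.9763)^2/13 + (-7.3615)^2/2
  = 0.0324 + 1.2162 + 27.0958 = 28.3444
Step 3: Objective decrease = 0.5 * g^T H^(-1) g = 14.1722


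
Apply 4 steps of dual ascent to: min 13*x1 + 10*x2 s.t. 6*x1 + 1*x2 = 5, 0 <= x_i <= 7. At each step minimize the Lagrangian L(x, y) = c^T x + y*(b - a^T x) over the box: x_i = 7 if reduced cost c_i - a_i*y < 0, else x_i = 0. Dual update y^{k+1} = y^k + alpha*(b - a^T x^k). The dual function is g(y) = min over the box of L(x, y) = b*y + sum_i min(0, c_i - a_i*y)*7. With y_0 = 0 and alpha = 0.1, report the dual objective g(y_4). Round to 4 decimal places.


Dual ascent for LP: min 13*x1 + 10*x2, 6*x1 + 1*x2 = 5, 0 <= x_i <= 7
Step 1: y^k = 0.0, reduced costs: (13.0, 10.0)
  x^k = (0.0, 0.0), subgradient = b - a^T x = 5.0
  y^{k+1} = 0.0 + 0.1*5.0 = 0.5
Step 2: y^k = 0.5, reduced costs: (10.0, 9.5)
  x^k = (0.0, 0.0), subgradient = b - a^T x = 5.0
  y^{k+1} = 0.5 + 0.1*5.0 = 1.0
Step 3: y^k = 1.0, reduced costs: (7.0, 9.0)
  x^k = (0.0, 0.0), subgradient = b - a^T x = 5.0
  y^{k+1} = 1.0 + 0.1*5.0 = 1.5
Step 4: y^k = 1.5, reduced costs: (4.0, 8.5)
  x^k = (0.0, 0.0), subgradient = b - a^T x = 5.0
  y^{k+1} = 1.5 + 0.1*5.0 = 2.0
Dual objective at y_4 = 2.0: reduced costs (1.0, 8.0), box minimizer x = (0.0, 0.0)
g(y_4) = b*y + (c1 - a1*y)*x1 + (c2 - a2*y)*x2 = 5*2.0 + 1.0*0.0 + 8.0*0.0 = 10.0 + 0.0 + 0.0 = 10.0


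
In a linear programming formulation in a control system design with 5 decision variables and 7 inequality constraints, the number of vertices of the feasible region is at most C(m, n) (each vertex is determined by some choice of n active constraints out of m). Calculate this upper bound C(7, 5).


Each vertex corresponds to some choice of n active constraints out of m, so the number of vertices is at most C(m, n) = m! / (n!(m-n)!).
m = 7, n = 5
Numerator: 7 * 6 * 5 * 4 * 3
Denominator: 5! = 120
C(7, 5) = 21


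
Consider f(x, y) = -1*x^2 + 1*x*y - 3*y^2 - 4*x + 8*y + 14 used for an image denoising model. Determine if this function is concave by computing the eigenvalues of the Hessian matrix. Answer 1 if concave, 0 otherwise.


The Hessian of f(x,y) = -1*x^2 + 1*x*y - 3*y^2 - 4*x + 8*y + 14 is:
H = [[-2, 1], [1, -6]]
Trace = -2 - 6 = -8
Determinant = -2*-6 - (1)^2 = 11
Discriminant = (-8)^2 - 4*11 = 20.0
Eigenvalues: lambda_1 = -6.2361, lambda_2 = -1.7639
The function is concave.

1


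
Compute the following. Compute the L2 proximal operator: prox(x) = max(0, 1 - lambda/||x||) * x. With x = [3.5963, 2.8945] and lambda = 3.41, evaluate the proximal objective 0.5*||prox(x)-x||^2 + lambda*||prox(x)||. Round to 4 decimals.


Step 1: Compute ||x||.
||x|| = 4.6164
Step 2: Compute scaling factor.
scale = max(0, 1 - 3.41/4.6164) = 0.2613
Step 3: prox(x) = [0.9398, 0.7564]
||prox(x)|| = 1.2064
Step 4: Proximal objective.
0.5*||prox-x||^2 = 5.8141
lambda*||prox|| = 4.1138
Total = 9.928


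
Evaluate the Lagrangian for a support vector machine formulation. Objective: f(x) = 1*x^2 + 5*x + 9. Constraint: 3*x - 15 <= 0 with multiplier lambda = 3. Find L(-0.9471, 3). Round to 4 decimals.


Step 1: Evaluate f(x).
f(-0.9471) = 1*(-0.9471)^2 + 5*(-0.9471) + 9 = 5.1615
Step 2: Evaluate g(x).
g(-0.9471) = 3*-0.9471 - 15 = -17.8413
Step 3: Compute Lagrangian.
L = 5.1615 + 3*-17.8413 = -48.3624


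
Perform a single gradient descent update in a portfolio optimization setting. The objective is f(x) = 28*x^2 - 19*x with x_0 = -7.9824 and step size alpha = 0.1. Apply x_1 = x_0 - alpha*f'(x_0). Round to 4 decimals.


We compute the gradient at x_0 and apply the update.
f'(x) = 56*x - 19
f'(-7.9824) = 56*-7.9824 - 19 = -466.0144
x_1 = -7.9824 - 0.1*-466.0144 = 38.619


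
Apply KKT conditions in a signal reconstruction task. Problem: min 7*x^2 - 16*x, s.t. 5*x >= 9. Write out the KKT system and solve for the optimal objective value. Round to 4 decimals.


Step 1: Try lambda = 0 (constraint inactive).
x_unc = 16/(2*7) = 1.1429
Check: 5*1.1429 = 5.7145 < 9 -- violated!
Step 2: Constraint must be active: 5*x = 9
x* = 9/5 = 1.8
lambda = (2*7*1.8 - 16)/5 = 1.84
Step 3: Compute optimal value.
f(x*) = 7*1.8^2 - 16*1.8 = -6.12


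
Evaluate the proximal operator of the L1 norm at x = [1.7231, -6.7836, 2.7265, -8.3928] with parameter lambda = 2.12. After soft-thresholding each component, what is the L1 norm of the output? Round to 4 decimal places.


Soft-thresholding with lambda = 2.12:
prox(1.7231) = sign(1.7231)*max(|1.7231| - 2.12, 0) = 0.0
prox(-6.7836) = sign(-6.7836)*max(|-6.7836| - 2.12, 0) = -4.6636
prox(2.7265) = sign(2.7265)*max(|2.7265| - 2.12, 0) = 0.6065
prox(-8.3928) = sign(-8.3928)*max(|-8.3928| - 2.12, 0) = -6.2728
prox(x) = [0.0, -4.6636, 0.6065, -6.2728]
||prox(x)||_1 = 0.0 + 4.6636 + 0.6065 + 6.2728 = 11.5429


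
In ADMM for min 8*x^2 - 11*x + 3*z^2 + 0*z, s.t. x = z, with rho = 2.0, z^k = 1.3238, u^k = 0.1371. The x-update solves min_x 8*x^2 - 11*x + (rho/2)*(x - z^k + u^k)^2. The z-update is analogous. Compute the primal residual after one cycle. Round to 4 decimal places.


ADMM iteration with rho = 2.0, z^k = 1.3238, u^k = 0.1371
Step 1: x-update.
Minimize 8*x^2 - 11*x + (2.0/2)*(x - 1.3238 + 0.1371)^2
FOC: (2*8 + 2.0)*x = 11 + 2.0*(1.3238 - 0.1371)
x^{k+1} = 0.743
Step 2: z-update.
Minimize 3*z^2 + 0*z + (2.0/2)*(0.743 - z + 0.1371)^2
FOC: (2*3 + 2.0)*z = 0 + 2.0*(0.743 + 0.1371)
z^{k+1} = 0.22
Step 3: u-update.
u^{k+1} = 0.1371 + 0.743 - 0.22 = 0.6601
Step 4: Primal residual = |0.743 - 0.22| = 0.523


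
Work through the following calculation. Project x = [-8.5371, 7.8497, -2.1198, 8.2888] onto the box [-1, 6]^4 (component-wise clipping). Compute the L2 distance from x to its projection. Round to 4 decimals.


Project each component onto [-1, 6].
clip(-8.5371) = -1.0, clip(7.8497) = 6.0, clip(-2.1198) = -1.0, clip(8.2888) = 6.0
Projection = [-1.0, 6.0, -1.0, 6.0]
Squared diffs: [56.8079, 3.4214, 1.254, 5.2386]
Distance = sqrt(66.7219) = 8.1683


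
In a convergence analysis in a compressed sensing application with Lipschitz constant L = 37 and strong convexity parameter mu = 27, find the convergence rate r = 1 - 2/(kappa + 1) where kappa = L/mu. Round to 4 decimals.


Step 1: Compute the condition number.
kappa = L/mu = 37/27 = 1.3704
Step 2: Compute the convergence rate.
r = 1 - 2/(kappa + 1) = 1 - 2*mu/(L + mu) = (L - mu)/(L + mu) = 10/64 = 0.1563


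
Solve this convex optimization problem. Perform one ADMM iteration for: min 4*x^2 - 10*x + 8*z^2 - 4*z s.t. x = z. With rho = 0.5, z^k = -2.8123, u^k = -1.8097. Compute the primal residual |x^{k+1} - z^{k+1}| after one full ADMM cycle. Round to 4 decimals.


ADMM iteration with rho = 0.5, z^k = -2.8123, u^k = -1.8097
Step 1: x-update.
Minimize 4*x^2 - 10*x + (0.5/2)*(x + 2.8123 - 1.8097)^2
FOC: (2*4 + 0.5)*x = 10 + 0.5*(-2.8123 + 1.8097)
x^{k+1} = 1.1175
Step 2: z-update.
Minimize 8*z^2 - 4*z + (0.5/2)*(1.1175 - z - 1.8097)^2
FOC: (2*8 + 0.5)*z = 4 + 0.5*(1.1175 - 1.8097)
z^{k+1} = 0.2214
Step 3: u-update.
u^{k+1} = -1.8097 + 1.1175 - 0.2214 = -0.9137
Step 4: Primal residual = |1.1175 - 0.2214| = 0.896


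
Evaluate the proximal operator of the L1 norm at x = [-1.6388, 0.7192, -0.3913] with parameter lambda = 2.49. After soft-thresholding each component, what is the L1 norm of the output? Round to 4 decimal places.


Soft-thresholding with lambda = 2.49:
prox(-1.6388) = sign(-1.6388)*max(|-1.6388| - 2.49, 0) = 0.0
prox(0.7192) = sign(0.7192)*max(|0.7192| - 2.49, 0) = 0.0
prox(-0.3913) = sign(-0.3913)*max(|-0.3913| - 2.49, 0) = 0.0
prox(x) = [0.0, 0.0, 0.0]
||prox(x)||_1 = 0.0 + 0.0 + 0.0 = 0.0


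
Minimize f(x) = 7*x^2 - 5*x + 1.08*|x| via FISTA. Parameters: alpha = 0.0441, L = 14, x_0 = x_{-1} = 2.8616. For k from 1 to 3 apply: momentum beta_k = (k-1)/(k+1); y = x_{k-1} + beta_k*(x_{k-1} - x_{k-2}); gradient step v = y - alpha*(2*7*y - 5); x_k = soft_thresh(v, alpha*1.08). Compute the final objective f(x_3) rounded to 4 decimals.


FISTA on f(x) = 7*x^2 - 5*x + 1.08*|x|
L = 14, alpha = 0.0441
Iteration 1: beta = 0.0, y = 2.8616 + 0.0*(2.8616 - 2.8616) = 2.8616
  grad(y) = 35.0624, v = y - alpha*grad = 1.3153
  prox(v) = soft_thresh(1.3153, 0.0476) = 1.2677
Iteration 2: beta = 0.3333, y = 1.2677 + 0.3333*(1.2677 - 2.8616) = 0.7364
  grad(y) = 5.31, v = y - alpha*grad = 0.5023
  prox(v) = soft_thresh(0.5023, 0.0476) = 0.4546
Iteration 3: beta = 0.5, y = 0.4546 + 0.5*(0.4546 - 1.2677) = 0.0481
  grad(y) = -4.3268, v = y - alpha*grad = 0.2389
  prox(v) = soft_thresh(0.2389, 0.0476) = 0.1913
f(x_3) = 7*0.1913^2 - 5*0.1913 + 1.08*|0.1913| = -0.4937


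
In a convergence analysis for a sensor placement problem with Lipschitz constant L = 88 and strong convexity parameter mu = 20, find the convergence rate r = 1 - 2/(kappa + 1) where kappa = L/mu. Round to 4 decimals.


Step 1: Compute the condition number.
kappa = L/mu = 88/20 = 4.4
Step 2: Compute the convergence rate.
r = 1 - 2/(kappa + 1) = 1 - 2*mu/(L + mu) = (L - mu)/(L + mu) = 68/108 = 0.6296


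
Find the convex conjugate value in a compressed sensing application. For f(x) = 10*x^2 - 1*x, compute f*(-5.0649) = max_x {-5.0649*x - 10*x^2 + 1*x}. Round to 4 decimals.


f*(y) = sup_x {y*x - a*x^2 - b*x} = sup_x {(y-b)*x - a*x^2}
FOC: (y - b) - 2a*x = 0 => x* = (y - b)/(2a)
x* = (-5.0649 + 1)/(2*10) = -0.2032
f*(-5.0649) = (y-b)^2/(4a) = (-5.0649 + 1)^2/(4*10)
= 16.5234/40 = 0.4131


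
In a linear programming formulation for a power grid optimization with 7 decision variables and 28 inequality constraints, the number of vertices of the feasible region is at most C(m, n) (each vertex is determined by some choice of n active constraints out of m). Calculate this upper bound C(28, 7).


Each vertex corresponds to some choice of n active constraints out of m, so the number of vertices is at most C(m, n) = m! / (n!(m-n)!).
m = 28, n = 7
Numerator: 28 * 27 * 26 * 25 * 24 * 23 * 22
Denominator: 7! = 5040
C(28, 7) = 1184040


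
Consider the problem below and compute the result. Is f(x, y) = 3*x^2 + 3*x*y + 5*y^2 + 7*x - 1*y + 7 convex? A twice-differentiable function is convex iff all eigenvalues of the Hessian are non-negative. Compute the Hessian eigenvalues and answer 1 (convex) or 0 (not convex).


The Hessian of f(x,y) = 3*x^2 + 3*x*y + 5*y^2 + 7*x - 1*y + 7 is:
H = [[6, 3], [3, 10]]
Trace = 6 + 10 = 16
Determinant = 6*10 - (3)^2 = 51
Discriminant = (16)^2 - 4*51 = 52.0
Eigenvalues: lambda_1 = 4.3944, lambda_2 = 11.6056
The function is convex.

1


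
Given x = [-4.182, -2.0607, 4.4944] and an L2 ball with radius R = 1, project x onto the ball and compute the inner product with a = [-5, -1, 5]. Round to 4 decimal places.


Step 1: Compute ||x|| (intermediates to 6 decimals).
||x|| = sqrt((-4.182)^2 + (-2.0607)^2 + 4.4944^2) = 6.475742
Step 2: Project.
Since ||x|| > R, scale = R/||x|| = 1/6.475742 = 0.154422, proj(x) = scale * x
proj(x) = [-0.645793, -0.318217, 0.694034]
Step 3: Dot product.
a^T * proj(x) = -5*(-0.645793) - 1*(-0.318217) + 5*0.694034 = 7.0174


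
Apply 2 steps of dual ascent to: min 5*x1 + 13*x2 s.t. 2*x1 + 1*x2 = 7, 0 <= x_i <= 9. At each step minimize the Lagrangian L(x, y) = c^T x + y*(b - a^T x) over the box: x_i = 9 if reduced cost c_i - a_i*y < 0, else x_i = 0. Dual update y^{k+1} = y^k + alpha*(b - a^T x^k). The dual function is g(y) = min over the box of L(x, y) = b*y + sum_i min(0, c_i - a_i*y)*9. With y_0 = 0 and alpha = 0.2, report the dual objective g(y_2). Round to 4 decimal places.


Dual ascent for LP: min 5*x1 + 13*x2, 2*x1 + 1*x2 = 7, 0 <= x_i <= 9
Step 1: y^k = 0.0, reduced costs: (5.0, 13.0)
  x^k = (0.0, 0.0), subgradient = b - a^T x = 7.0
  y^{k+1} = 0.0 + 0.2*7.0 = 1.4
Step 2: y^k = 1.4, reduced costs: (2.2, 11.6)
  x^k = (0.0, 0.0), subgradient = b - a^T x = 7.0
  y^{k+1} = 1.4 + 0.2*7.0 = 2.8
Dual objective at y_2 = 2.8: reduced costs (-0.6, 10.2), box minimizer x = (9.0, 0.0)
g(y_2) = b*y + (c1 - a1*y)*x1 + (c2 - a2*y)*x2 = 7*2.8 + (-0.6)*9.0 + 10.2*0.0 = 19.6 - 5.4 + 0.0 = 14.2


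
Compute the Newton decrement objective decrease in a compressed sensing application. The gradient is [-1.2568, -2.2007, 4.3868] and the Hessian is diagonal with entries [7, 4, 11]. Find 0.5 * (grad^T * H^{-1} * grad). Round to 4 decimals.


Step 1: H is diagonal, so H^(-1) * g = [-0.1795, -0.5502, 0.3988].
Step 2: g^T H^(-1) g = sum_i g_i^2 / H_ii
  = (-1.2568)^2/7 + (-2.2007)^2/4 + (4.3868)^2/11
  = 0.2256 + 1.2108 + 1.7495 = 3.1859
Step 3: Objective decrease = 0.5 * g^T H^(-1) g = 1.5929


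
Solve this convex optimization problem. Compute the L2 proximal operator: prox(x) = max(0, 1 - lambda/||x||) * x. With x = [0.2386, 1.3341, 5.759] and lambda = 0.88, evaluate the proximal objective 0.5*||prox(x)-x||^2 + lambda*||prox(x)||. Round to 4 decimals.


Step 1: Compute ||x||.
||x|| = 5.9163
Step 2: Compute scaling factor.
scale = max(0, 1 - 0.88/5.9163) = 0.8513
Step 3: prox(x) = [0.2031, 1.1357, 4.9024]
||prox(x)|| = 5.0363
Step 4: Proximal objective.
0.5*||prox-x||^2 = 0.3872
lambda*||prox|| = 4.4319
Total = 4.8192


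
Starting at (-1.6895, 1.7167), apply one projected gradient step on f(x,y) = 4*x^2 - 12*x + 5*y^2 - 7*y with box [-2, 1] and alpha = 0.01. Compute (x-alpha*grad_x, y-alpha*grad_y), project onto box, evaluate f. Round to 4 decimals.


Step 1: Compute gradient at (-1.6895, 1.7167).
grad_x = 2*4*-1.6895 - 12 = -25.516
grad_y = 2*5*1.7167 - 7 = 10.167
Step 2: Gradient step.
x_raw = -1.6895 - 0.01*-25.516 = -1.4343
y_raw = 1.7167 - 0.01*10.167 = 1.615
Step 3: Project onto [-2, 1].
x_proj = clip(-1.4343) = -1.4343
y_proj = clip(1.615) = 1.0
Step 4: Evaluate f.
f(-1.4343, 1.0) = 23.4414


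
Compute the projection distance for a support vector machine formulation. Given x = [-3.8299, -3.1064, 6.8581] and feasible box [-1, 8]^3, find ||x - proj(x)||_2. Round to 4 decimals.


Project each component onto [-1, 8].
clip(-3.8299) = -1.0, clip(-3.1064) = -1.0, clip(6.8581) = 6.8581
Projection = [-1.0, -1.0, 6.8581]
Squared diffs: [8.0083, 4.4369, 0.0]
Distance = sqrt(12.4452) = 3.5278


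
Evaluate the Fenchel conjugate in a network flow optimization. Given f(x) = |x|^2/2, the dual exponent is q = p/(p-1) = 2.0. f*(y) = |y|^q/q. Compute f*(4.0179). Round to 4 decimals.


The conjugate exponent q satisfies 1/p + 1/q = 1.
p = 2, so q = 2/(2 - 1) = 2.0
|y|^q = 4.0179^2.0 = 16.1435
f*(4.0179) = 16.1435 / 2.0 = 8.0718


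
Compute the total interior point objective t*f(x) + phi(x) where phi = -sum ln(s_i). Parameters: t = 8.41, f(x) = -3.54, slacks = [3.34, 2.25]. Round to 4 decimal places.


Step 1: Compute log-barrier.
ln values: [1.206, 0.8109]
phi = -(1.206 + 0.8109) = -2.0169
Step 2: Compute augmented objective.
t*f(x) = 8.41*-3.54 = -29.7714
Total = -29.7714 - 2.0169 = -31.7883


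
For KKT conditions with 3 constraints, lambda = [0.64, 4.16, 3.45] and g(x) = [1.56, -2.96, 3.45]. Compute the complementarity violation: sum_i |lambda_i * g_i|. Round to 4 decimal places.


KKT complementary slackness check:
lambda_1 * g_1 = 0.64 * 1.56 = 0.9984
lambda_2 * g_2 = 4.16 * -2.96 = -12.3136
lambda_3 * g_3 = 3.45 * 3.45 = 11.9025
Total violation = 0.9984 + 12.3136 + 11.9025 = 25.2145


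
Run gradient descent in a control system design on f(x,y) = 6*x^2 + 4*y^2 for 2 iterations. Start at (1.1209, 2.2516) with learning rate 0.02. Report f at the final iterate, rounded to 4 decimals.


Gradient descent on f(x,y) = 6*x^2 + 4*y^2.
Starting point: (1.1209, 2.2516), alpha = 0.02
Step 1: grad_x = 2*6*1.1209 = 13.4508, grad_y = 2*4*2.2516 = 18.0128
  x_1 = 1.1209 - 0.02*13.4508 = 0.8519
  y_1 = 2.2516 - 0.02*18.0128 = 1.8913
Step 2: grad_x = 2*6*0.8519 = 10.2226, grad_y = 2*4*1.8913 = 15.1308
  x_2 = 0.8519 - 0.02*10.2226 = 0.6474
  y_2 = 1.8913 - 0.02*15.1308 = 1.5887
f(0.6474, 1.5887) = 6*0.6474^2 + 4*1.5887^2 = 12.6112


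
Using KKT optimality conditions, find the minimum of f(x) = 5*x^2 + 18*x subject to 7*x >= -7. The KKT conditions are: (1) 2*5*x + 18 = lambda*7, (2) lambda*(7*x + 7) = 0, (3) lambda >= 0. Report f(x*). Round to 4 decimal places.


Step 1: Try lambda = 0 (constraint inactive).
x_unc = -18/(2*5) = -1.8
Check: 7*-1.8 = -12.6 < -7 -- violated!
Step 2: Constraint must be active: 7*x = -7
x* = -7/7 = -1.0
lambda = (2*5*(-1.0) + 18)/7 = 1.1429
Step 3: Compute optimal value.
f(x*) = 5*(-1.0)^2 + 18*(-1.0) = -13.0


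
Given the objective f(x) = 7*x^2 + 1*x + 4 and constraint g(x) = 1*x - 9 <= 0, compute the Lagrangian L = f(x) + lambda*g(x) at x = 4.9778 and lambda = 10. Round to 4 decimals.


Step 1: Evaluate f(x).
f(4.9778) = 7*4.9778^2 + 1*4.9778 + 4 = 182.4272
Step 2: Evaluate g(x).
g(4.9778) = 1*4.9778 - 9 = -4.0222
Step 3: Compute Lagrangian.
L = 182.4272 + 10*-4.0222 = 142.2052


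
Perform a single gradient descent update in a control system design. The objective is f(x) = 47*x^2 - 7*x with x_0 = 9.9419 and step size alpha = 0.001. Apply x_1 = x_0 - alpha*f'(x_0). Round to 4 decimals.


We compute the gradient at x_0 and apply the update.
f'(x) = 94*x - 7
f'(9.9419) = 94*9.9419 - 7 = 927.5386
x_1 = 9.9419 - 0.001*927.5386 = 9.0144


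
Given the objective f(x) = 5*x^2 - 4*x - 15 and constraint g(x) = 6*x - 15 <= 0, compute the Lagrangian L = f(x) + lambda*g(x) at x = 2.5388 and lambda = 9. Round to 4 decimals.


Step 1: Evaluate f(x).
f(2.5388) = 5*2.5388^2 - 4*2.5388 - 15 = 7.0723
Step 2: Evaluate g(x).
g(2.5388) = 6*2.5388 - 15 = 0.2328
Step 3: Compute Lagrangian.
L = 7.0723 + 9*0.2328 = 9.1675


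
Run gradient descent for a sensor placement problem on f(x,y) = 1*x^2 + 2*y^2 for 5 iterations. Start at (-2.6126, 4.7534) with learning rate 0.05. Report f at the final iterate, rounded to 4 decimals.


Gradient descent on f(x,y) = 1*x^2 + 2*y^2.
Starting point: (-2.6126, 4.7534), alpha = 0.05
Step 1: grad_x = 2*1*-2.6126 = -5.2252, grad_y = 2*2*4.7534 = 19.0136
  x_1 = -2.6126 - 0.05*-5.2252 = -2.3513
  y_1 = 4.7534 - 0.05*19.0136 = 3.8027
Step 2: grad_x = 2*1*-2.3513 = -4.7027, grad_y = 2*2*3.8027 = 15.2109
  x_2 = -2.3513 - 0.05*-4.7027 = -2.1162
  y_2 = 3.8027 - 0.05*15.2109 = 3.0422
Step 3: grad_x = 2*1*-2.1162 = -4.2324, grad_y = 2*2*3.0422 = 12.1687
  x_3 = -2.1162 - 0.05*-4.2324 = -1.9046
  y_3 = 3.0422 - 0.05*12.1687 = 2.4337
Step 4: grad_x = 2*1*-1.9046 = -3.8092, grad_y = 2*2*2.4337 = 9.735
  x_4 = -1.9046 - 0.05*-3.8092 = -1.7141
  y_4 = 2.4337 - 0.05*9.735 = 1.947
Step 5: grad_x = 2*1*-1.7141 = -3.4283, grad_y = 2*2*1.947 = 7.788
  x_5 = -1.7141 - 0.05*-3.4283 = -1.5427
  y_5 = 1.947 - 0.05*7.788 = 1.5576
f(-1.5427, 1.5576) = 1*(-1.5427)^2 + 2*1.5576^2 = 7.2322


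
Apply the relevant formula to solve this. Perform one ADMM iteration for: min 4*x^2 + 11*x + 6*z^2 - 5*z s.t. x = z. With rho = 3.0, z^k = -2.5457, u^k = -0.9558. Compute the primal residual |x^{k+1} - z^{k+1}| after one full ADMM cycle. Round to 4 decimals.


ADMM iteration with rho = 3.0, z^k = -2.5457, u^k = -0.9558
Step 1: x-update.
Minimize 4*x^2 + 11*x + (3.0/2)*(x + 2.5457 - 0.9558)^2
FOC: (2*4 + 3.0)*x = -11 + 3.0*(-2.5457 + 0.9558)
x^{k+1} = -1.4336
Step 2: z-update.
Minimize 6*z^2 - 5*z + (3.0/2)*(-1.4336 - z - 0.9558)^2
FOC: (2*6 + 3.0)*z = 5 + 3.0*(-1.4336 - 0.9558)
z^{k+1} = -0.1445
Step 3: u-update.
u^{k+1} = -0.9558 - 1.4336 + 0.1445 = -2.2449
Step 4: Primal residual = |-1.4336 + 0.1445| = 1.2891


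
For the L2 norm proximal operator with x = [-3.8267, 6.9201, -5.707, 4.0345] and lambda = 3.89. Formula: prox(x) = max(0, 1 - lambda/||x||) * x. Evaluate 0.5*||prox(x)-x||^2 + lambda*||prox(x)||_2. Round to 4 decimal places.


Step 1: Compute ||x||.
||x|| = 10.5536
Step 2: Compute scaling factor.
scale = max(0, 1 - 3.89/10.5536) = 0.6314
Step 3: prox(x) = [-2.4162, 4.3694, -3.6034, 2.5474]
||prox(x)|| = 6.6636
Step 4: Proximal objective.
0.5*||prox-x||^2 = 7.5661
lambda*||prox|| = 25.9214
Total = 33.4875
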